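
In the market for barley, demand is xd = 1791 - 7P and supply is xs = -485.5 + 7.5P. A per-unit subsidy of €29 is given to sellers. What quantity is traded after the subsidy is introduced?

x' = 797

Pre-subsidy: 1791 - 7P = -485.5 + 7.5P gives P* = 157, x* = 692.
With the subsidy, sellers receive Ps = Pb + 29 for each unit, where Pb is the price buyers pay.
Supply in terms of Pb becomes xs = -485.5 + 7.5(Pb + 29) = -268 + 7.5Pb. Setting this equal to demand: 1791 - 7Pb = -268 + 7.5Pb, so Pb = 142.
Sellers receive Ps = 142 + 29 = 171; x' = 1791 − 7·142 = 797.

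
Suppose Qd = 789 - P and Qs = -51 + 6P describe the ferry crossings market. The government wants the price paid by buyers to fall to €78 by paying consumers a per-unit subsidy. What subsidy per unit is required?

Required subsidy s = €49 per unit

At a buyer price of 78, quantity demanded is 789 − 1·78 = 711.
Sellers supply 711 only when they receive Ps with -51 + 6·Ps = 711, i.e. Ps = 127.
s = Ps − Pb = 127 − 78 = 49.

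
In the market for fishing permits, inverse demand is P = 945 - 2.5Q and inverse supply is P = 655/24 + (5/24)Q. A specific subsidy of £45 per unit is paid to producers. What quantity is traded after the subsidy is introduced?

Q' = 4621/13

Pre-subsidy: 945 - 2.5Q = 655/24 + (5/24)Q gives Q* = 4405/13 and P* = 2545/26.
With the subsidy, sellers receive Ps = Pb + 45 for each unit, where Pb is the price buyers pay.
On the curves, Pb = 945 - 2.5Q and Ps = 655/24 + (5/24)Q; the wedge Ps − Pb = 45 gives 655/24 + (5/24)Q − (945 - 2.5Q) = 45, so Q' = 4621/13.
Then Pb = 945 − 2.5·(4621/13) = 1465/26 and Ps = 655/24 + (5/24)·(4621/13) = 2635/26.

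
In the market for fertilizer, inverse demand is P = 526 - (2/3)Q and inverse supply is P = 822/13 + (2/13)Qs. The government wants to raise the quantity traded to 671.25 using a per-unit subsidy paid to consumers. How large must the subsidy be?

At Q = 671.25, from the demand curve buyers pay Pb = 526 − (2/3)·671.25 = 78.5; from the supply curve sellers need Ps = 822/13 + (2/13)·671.25 = 166.5.
The subsidy must fill the gap: s = Ps − Pb = 166.5 − 78.5 = 88.

Required subsidy s = 88 per unit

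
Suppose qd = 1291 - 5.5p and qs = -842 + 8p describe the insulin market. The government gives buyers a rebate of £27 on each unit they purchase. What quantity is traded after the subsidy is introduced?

Pre-subsidy: 1291 - 5.5p = -842 + 8p gives p* = 158, q* = 422.
With the rebate, buyers effectively pay pb = ps − 27, where ps is the price sellers receive.
Demand in terms of ps becomes qd = 1291 − 5.5(ps − 27) = 1439.5 - 5.5ps. Setting this equal to supply: 1439.5 - 5.5ps = -842 + 8ps, so ps = 169.
Buyers pay pb = 169 − 27 = 142; q' = -842 + 8·169 = 510.

q' = 510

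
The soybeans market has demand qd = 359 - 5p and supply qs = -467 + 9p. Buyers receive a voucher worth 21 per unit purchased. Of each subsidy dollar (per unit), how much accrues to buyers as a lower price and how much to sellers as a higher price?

Pre-subsidy: 359 - 5p = -467 + 9p gives p* = 59, q* = 64.
With the rebate, buyers effectively pay pb = ps − 21, where ps is the price sellers receive.
Demand in terms of ps becomes qd = 359 − 5(ps − 21) = 464 - 5ps. Setting this equal to supply: 464 - 5ps = -467 + 9ps, so ps = 66.5.
Buyers pay pb = 66.5 − 21 = 45.5; q' = -467 + 9·66.5 = 131.5.
Buyers' price falls by p* − pb = 59 − 45.5 = 13.5; sellers' price rises by ps − p* = 66.5 − 59 = 7.5.

Buyers gain 13.5 per unit; sellers gain 7.5 per unit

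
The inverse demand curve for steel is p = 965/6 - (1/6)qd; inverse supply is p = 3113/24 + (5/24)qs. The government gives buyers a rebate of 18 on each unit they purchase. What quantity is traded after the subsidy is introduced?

q' = 131

Pre-subsidy: 965/6 - (1/6)q = 3113/24 + (5/24)q gives q* = 83 and p* = 147.
With the rebate, buyers effectively pay pb = ps − 18, where ps is the price sellers receive.
On the curves, pb = 965/6 - (1/6)q and ps = 3113/24 + (5/24)q; the wedge ps − pb = 18 gives 3113/24 + (5/24)q − (965/6 - (1/6)q) = 18, so q' = 131.
Then pb = 965/6 − (1/6)·131 = 139 and ps = 3113/24 + (5/24)·131 = 157.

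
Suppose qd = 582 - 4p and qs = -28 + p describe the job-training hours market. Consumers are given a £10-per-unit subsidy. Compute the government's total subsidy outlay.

Pre-subsidy: 582 - 4p = -28 + p gives p* = 122, q* = 94.
With the rebate, buyers effectively pay pb = ps − 10, where ps is the price sellers receive.
Demand in terms of ps becomes qd = 582 − 4(ps − 10) = 622 - 4ps. Setting this equal to supply: 622 - 4ps = -28 + ps, so ps = 130.
Buyers pay pb = 130 − 10 = 120; q' = -28 + 1·130 = 102.
Government outlay = subsidy × quantity = 10 × 102 = 1020.

Government cost = £1020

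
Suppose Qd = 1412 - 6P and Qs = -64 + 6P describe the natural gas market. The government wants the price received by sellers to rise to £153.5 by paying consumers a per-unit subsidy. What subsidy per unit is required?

Required subsidy s = £61 per unit

At a seller price of 153.5, quantity supplied is -64 + 6·153.5 = 857.
Buyers absorb 857 only when they pay Pb with 1412 − 6·Pb = 857, i.e. Pb = 92.5.
s = Ps − Pb = 153.5 − 92.5 = 61.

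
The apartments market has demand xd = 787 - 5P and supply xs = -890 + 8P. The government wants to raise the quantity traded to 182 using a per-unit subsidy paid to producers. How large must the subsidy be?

Required subsidy s = 13 per unit

At x = 182, invert demand for the buyer price: Pb = (787 − 182)/5 = 121; invert supply for the seller price: Ps = (182 − (-890))/8 = 134.
The subsidy must fill the gap: s = Ps − Pb = 134 − 121 = 13.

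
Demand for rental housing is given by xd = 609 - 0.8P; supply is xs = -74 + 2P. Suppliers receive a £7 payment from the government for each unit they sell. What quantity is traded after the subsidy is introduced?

x' = 2925/7

Pre-subsidy: 609 - 0.8P = -74 + 2P gives P* = 3415/14, x* = 2897/7.
With the subsidy, sellers receive Ps = Pb + 7 for each unit, where Pb is the price buyers pay.
Supply in terms of Pb becomes xs = -74 + 2(Pb + 7) = -60 + 2Pb. Setting this equal to demand: 609 - 0.8Pb = -60 + 2Pb, so Pb = 3345/14.
Sellers receive Ps = 3345/14 + 7 = 3443/14; x' = 609 − 0.8·(3345/14) = 2925/7.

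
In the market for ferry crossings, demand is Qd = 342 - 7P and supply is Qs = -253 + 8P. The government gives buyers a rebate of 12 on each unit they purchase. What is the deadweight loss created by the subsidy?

Deadweight loss = 268.8

Pre-subsidy: 342 - 7P = -253 + 8P gives P* = 119/3, Q* = 193/3.
With the rebate, buyers effectively pay Pb = Ps − 12, where Ps is the price sellers receive.
Demand in terms of Ps becomes Qd = 342 − 7(Ps − 12) = 426 - 7Ps. Setting this equal to supply: 426 - 7Ps = -253 + 8Ps, so Ps = 679/15.
Buyers pay Pb = 679/15 − 12 = 499/15; Q' = -253 + 8·(679/15) = 1637/15.
The subsidy expands output by 1637/15 − 193/3 = 44.8 past the efficient level; on those units the gap between marginal cost and willingness to pay runs from 0 up to 12.
DWL = ½ × 12 × 44.8 = 268.8.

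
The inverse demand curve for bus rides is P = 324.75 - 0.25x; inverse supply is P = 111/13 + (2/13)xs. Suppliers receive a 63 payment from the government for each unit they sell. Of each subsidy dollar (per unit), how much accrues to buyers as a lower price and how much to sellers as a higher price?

Pre-subsidy: 324.75 - 0.25x = 111/13 + (2/13)x gives x* = 783 and P* = 129.
With the subsidy, sellers receive Ps = Pb + 63 for each unit, where Pb is the price buyers pay.
On the curves, Pb = 324.75 - 0.25x and Ps = 111/13 + (2/13)x; the wedge Ps − Pb = 63 gives 111/13 + (2/13)x − (324.75 - 0.25x) = 63, so x' = 939.
Then Pb = 324.75 − 0.25·939 = 90 and Ps = 111/13 + (2/13)·939 = 153.
Buyers' price falls by P* − Pb = 129 − 90 = 39; sellers' price rises by Ps − P* = 153 − 129 = 24.

Buyers gain 39 per unit; sellers gain 24 per unit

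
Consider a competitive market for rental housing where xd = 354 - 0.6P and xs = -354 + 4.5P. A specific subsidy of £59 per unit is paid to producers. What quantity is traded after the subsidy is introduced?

x' = 5133/17

Pre-subsidy: 354 - 0.6P = -354 + 4.5P gives P* = 2360/17, x* = 4602/17.
With the subsidy, sellers receive Ps = Pb + 59 for each unit, where Pb is the price buyers pay.
Supply in terms of Pb becomes xs = -354 + 4.5(Pb + 59) = -88.5 + 4.5Pb. Setting this equal to demand: 354 - 0.6Pb = -88.5 + 4.5Pb, so Pb = 1475/17.
Sellers receive Ps = 1475/17 + 59 = 2478/17; x' = 354 − 0.6·(1475/17) = 5133/17.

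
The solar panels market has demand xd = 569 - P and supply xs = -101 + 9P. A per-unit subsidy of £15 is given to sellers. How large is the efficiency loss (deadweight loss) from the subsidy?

Pre-subsidy: 569 - P = -101 + 9P gives P* = 67, x* = 502.
With the subsidy, sellers receive Ps = Pb + 15 for each unit, where Pb is the price buyers pay.
Supply in terms of Pb becomes xs = -101 + 9(Pb + 15) = 34 + 9Pb. Setting this equal to demand: 569 - Pb = 34 + 9Pb, so Pb = 53.5.
Sellers receive Ps = 53.5 + 15 = 68.5; x' = 569 − 1·53.5 = 515.5.
The subsidy expands output by 515.5 − 502 = 13.5 past the efficient level; on those units the gap between marginal cost and willingness to pay runs from 0 up to 15.
DWL = ½ × 15 × 13.5 = 101.25.

Deadweight loss = £101.25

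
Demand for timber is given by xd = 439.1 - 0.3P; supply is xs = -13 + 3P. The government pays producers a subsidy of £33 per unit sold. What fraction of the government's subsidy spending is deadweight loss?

DWL / government spending = 9/814

Pre-subsidy: 439.1 - 0.3P = -13 + 3P gives P* = 137, x* = 398.
With the subsidy, sellers receive Ps = Pb + 33 for each unit, where Pb is the price buyers pay.
Supply in terms of Pb becomes xs = -13 + 3(Pb + 33) = 86 + 3Pb. Setting this equal to demand: 439.1 - 0.3Pb = 86 + 3Pb, so Pb = 107.
Sellers receive Ps = 107 + 33 = 140; x' = 439.1 − 0.3·107 = 407.
ΔCS = ½(398 + 407)(137 − 107) = 12075; ΔPS = ½(398 + 407)(140 − 137) = 1207.5.
Government spending = 33 × 407 = 13431.
DWL = ½ × 33 × (407 − 398) = 148.5; fraction = 148.5 / 13431 = 9/814.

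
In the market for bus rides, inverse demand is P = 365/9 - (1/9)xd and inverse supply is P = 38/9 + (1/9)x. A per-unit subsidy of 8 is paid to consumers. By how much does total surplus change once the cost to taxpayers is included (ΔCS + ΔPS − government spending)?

Net change in total surplus = -144

Pre-subsidy: 365/9 - (1/9)x = 38/9 + (1/9)x gives x* = 163.5 and P* = 403/18.
With the rebate, buyers effectively pay Pb = Ps − 8, where Ps is the price sellers receive.
On the curves, Pb = 365/9 - (1/9)x and Ps = 38/9 + (1/9)x; the wedge Ps − Pb = 8 gives 38/9 + (1/9)x − (365/9 - (1/9)x) = 8, so x' = 199.5.
Then Pb = 365/9 − (1/9)·199.5 = 331/18 and Ps = 38/9 + (1/9)·199.5 = 475/18.
ΔCS = ½(163.5 + 199.5)(403/18 − 331/18) = 726; ΔPS = ½(163.5 + 199.5)(475/18 − 403/18) = 726.
Government spending = 8 × 199.5 = 1596.
Net change = 726 + 726 − 1596 = -144. The loss equals the DWL triangle ½·8·36.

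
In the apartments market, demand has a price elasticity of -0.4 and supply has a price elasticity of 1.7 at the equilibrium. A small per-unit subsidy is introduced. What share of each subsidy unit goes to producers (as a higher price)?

Producer share = 4/21

For a small subsidy around the equilibrium, the benefit split depends on the relative slopes, which at a point are proportional to the elasticities.
Buyer share = εs/(εs + |εd|) = 1.7/(1.7 + 0.4) = 17/21; seller share = |εd|/(εs + |εd|) = 4/21.
So producers capture 4/21 of the subsidy.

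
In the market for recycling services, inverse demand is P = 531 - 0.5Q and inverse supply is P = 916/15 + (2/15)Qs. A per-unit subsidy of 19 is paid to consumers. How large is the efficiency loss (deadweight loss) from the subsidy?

Deadweight loss = 285

Pre-subsidy: 531 - 0.5Q = 916/15 + (2/15)Q gives Q* = 742 and P* = 160.
With the rebate, buyers effectively pay Pb = Ps − 19, where Ps is the price sellers receive.
On the curves, Pb = 531 - 0.5Q and Ps = 916/15 + (2/15)Q; the wedge Ps − Pb = 19 gives 916/15 + (2/15)Q − (531 - 0.5Q) = 19, so Q' = 772.
Then Pb = 531 − 0.5·772 = 145 and Ps = 916/15 + (2/15)·772 = 164.
The subsidy expands output by 772 − 742 = 30 past the efficient level; on those units the gap between marginal cost and willingness to pay runs from 0 up to 19.
DWL = ½ × 19 × 30 = 285.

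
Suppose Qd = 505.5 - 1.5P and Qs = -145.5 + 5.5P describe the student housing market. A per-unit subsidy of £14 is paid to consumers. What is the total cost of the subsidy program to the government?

Pre-subsidy: 505.5 - 1.5P = -145.5 + 5.5P gives P* = 93, Q* = 366.
With the rebate, buyers effectively pay Pb = Ps − 14, where Ps is the price sellers receive.
Demand in terms of Ps becomes Qd = 505.5 − 1.5(Ps − 14) = 526.5 - 1.5Ps. Setting this equal to supply: 526.5 - 1.5Ps = -145.5 + 5.5Ps, so Ps = 96.
Buyers pay Pb = 96 − 14 = 82; Q' = -145.5 + 5.5·96 = 382.5.
Government outlay = subsidy × quantity = 14 × 382.5 = 5355.

Government cost = £5355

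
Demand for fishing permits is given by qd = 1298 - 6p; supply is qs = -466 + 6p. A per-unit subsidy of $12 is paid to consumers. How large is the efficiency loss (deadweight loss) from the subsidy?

Pre-subsidy: 1298 - 6p = -466 + 6p gives p* = 147, q* = 416.
With the rebate, buyers effectively pay pb = ps − 12, where ps is the price sellers receive.
Demand in terms of ps becomes qd = 1298 − 6(ps − 12) = 1370 - 6ps. Setting this equal to supply: 1370 - 6ps = -466 + 6ps, so ps = 153.
Buyers pay pb = 153 − 12 = 141; q' = -466 + 6·153 = 452.
The subsidy expands output by 452 − 416 = 36 past the efficient level; on those units the gap between marginal cost and willingness to pay runs from 0 up to 12.
DWL = ½ × 12 × 36 = 216.

Deadweight loss = $216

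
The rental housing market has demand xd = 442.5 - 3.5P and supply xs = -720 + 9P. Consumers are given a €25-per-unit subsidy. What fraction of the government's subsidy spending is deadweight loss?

Pre-subsidy: 442.5 - 3.5P = -720 + 9P gives P* = 93, x* = 117.
With the rebate, buyers effectively pay Pb = Ps − 25, where Ps is the price sellers receive.
Demand in terms of Ps becomes xd = 442.5 − 3.5(Ps − 25) = 530 - 3.5Ps. Setting this equal to supply: 530 - 3.5Ps = -720 + 9Ps, so Ps = 100.
Buyers pay Pb = 100 − 25 = 75; x' = -720 + 9·100 = 180.
ΔCS = ½(117 + 180)(93 − 75) = 2673; ΔPS = ½(117 + 180)(100 − 93) = 1039.5.
Government spending = 25 × 180 = 4500.
DWL = ½ × 25 × (180 − 117) = 787.5; fraction = 787.5 / 4500 = 0.175.

DWL / government spending = 0.175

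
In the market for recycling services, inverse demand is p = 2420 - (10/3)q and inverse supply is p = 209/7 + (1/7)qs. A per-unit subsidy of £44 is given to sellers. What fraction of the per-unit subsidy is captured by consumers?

Pre-subsidy: 2420 - (10/3)q = 209/7 + (1/7)q gives q* = 50193/73 and p* = 9350/73.
With the subsidy, sellers receive ps = pb + 44 for each unit, where pb is the price buyers pay.
On the curves, pb = 2420 - (10/3)q and ps = 209/7 + (1/7)q; the wedge ps − pb = 44 gives 209/7 + (1/7)q − (2420 - (10/3)q) = 44, so q' = 51117/73.
Then pb = 2420 − (10/3)·(51117/73) = 6270/73 and ps = 209/7 + (1/7)·(51117/73) = 9482/73.
Buyers' price falls by p* − pb = 9350/73 − 6270/73 = 3080/73; sellers' price rises by ps − p* = 9482/73 − 9350/73 = 132/73.
So consumers capture (3080/73)/44 = 70/73 of each unit of subsidy.

Consumer share = 70/73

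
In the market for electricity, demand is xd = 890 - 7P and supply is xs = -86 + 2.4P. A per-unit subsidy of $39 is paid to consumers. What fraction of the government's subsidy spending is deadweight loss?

Pre-subsidy: 890 - 7P = -86 + 2.4P gives P* = 4880/47, x* = 7670/47.
With the rebate, buyers effectively pay Pb = Ps − 39, where Ps is the price sellers receive.
Demand in terms of Ps becomes xd = 890 − 7(Ps − 39) = 1163 - 7Ps. Setting this equal to supply: 1163 - 7Ps = -86 + 2.4Ps, so Ps = 6245/47.
Buyers pay Pb = 6245/47 − 39 = 4412/47; x' = -86 + 2.4·(6245/47) = 10946/47.
ΔCS = ½(7670/47 + 10946/47)(4880/47 − 4412/47) = 4356144/2209; ΔPS = ½(7670/47 + 10946/47)(6245/47 − 4880/47) = 12705420/2209.
Government spending = 39 × 10946/47 = 426894/47.
DWL = ½ × 39 × (10946/47 − 7670/47) = 63882/47; fraction = (63882/47) / (426894/47) = 63/421.

DWL / government spending = 63/421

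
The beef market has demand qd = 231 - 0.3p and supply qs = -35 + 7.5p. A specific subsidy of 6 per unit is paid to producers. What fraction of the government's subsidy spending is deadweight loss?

Pre-subsidy: 231 - 0.3p = -35 + 7.5p gives p* = 1330/39, q* = 2870/13.
With the subsidy, sellers receive ps = pb + 6 for each unit, where pb is the price buyers pay.
Supply in terms of pb becomes qs = -35 + 7.5(pb + 6) = 10 + 7.5pb. Setting this equal to demand: 231 - 0.3pb = 10 + 7.5pb, so pb = 85/3.
Sellers receive ps = 85/3 + 6 = 103/3; q' = 231 − 0.3·(85/3) = 222.5.
ΔCS = ½(2870/13 + 222.5)(1330/39 − 85/3) = 864375/676; ΔPS = ½(2870/13 + 222.5)(103/3 − 1330/39) = 34575/676.
Government spending = 6 × 222.5 = 1335.
DWL = ½ × 6 × (222.5 − 2870/13) = 135/26; fraction = (135/26) / 1335 = 9/2314.

DWL / government spending = 9/2314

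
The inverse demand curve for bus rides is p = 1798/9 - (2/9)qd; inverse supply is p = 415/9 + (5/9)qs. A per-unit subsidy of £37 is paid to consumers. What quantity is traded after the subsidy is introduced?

q' = 1716/7

Pre-subsidy: 1798/9 - (2/9)q = 415/9 + (5/9)q gives q* = 1383/7 and p* = 9820/63.
With the rebate, buyers effectively pay pb = ps − 37, where ps is the price sellers receive.
On the curves, pb = 1798/9 - (2/9)q and ps = 415/9 + (5/9)q; the wedge ps − pb = 37 gives 415/9 + (5/9)q − (1798/9 - (2/9)q) = 37, so q' = 1716/7.
Then pb = 1798/9 − (2/9)·(1716/7) = 9154/63 and ps = 415/9 + (5/9)·(1716/7) = 11485/63.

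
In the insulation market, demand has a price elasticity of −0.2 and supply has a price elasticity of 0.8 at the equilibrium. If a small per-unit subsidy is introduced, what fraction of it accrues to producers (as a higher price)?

Producer share = 0.2

For a small subsidy around the equilibrium, the benefit split depends on the relative slopes, which at a point are proportional to the elasticities.
Buyer share = εs/(εs + |εd|) = 0.8/(0.8 + 0.2) = 0.8; seller share = |εd|/(εs + |εd|) = 0.2.
So producers capture 0.2 of the subsidy.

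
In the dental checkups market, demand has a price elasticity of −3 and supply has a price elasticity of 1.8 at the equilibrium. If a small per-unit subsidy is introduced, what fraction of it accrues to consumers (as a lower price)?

Consumer share = 0.375

For a small subsidy around the equilibrium, the benefit split depends on the relative slopes, which at a point are proportional to the elasticities.
Buyer share = εs/(εs + |εd|) = 1.8/(1.8 + 3) = 0.375; seller share = |εd|/(εs + |εd|) = 0.625.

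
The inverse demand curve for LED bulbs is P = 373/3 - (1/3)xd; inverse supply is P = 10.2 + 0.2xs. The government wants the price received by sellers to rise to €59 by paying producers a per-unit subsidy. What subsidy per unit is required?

Required subsidy s = €16 per unit

At a seller price of 59, quantity supplied is -51 + 5·59 = 244.
Buyers absorb 244 only when they pay Pb = 373/3 − (1/3)·244 = 43.
s = Ps − Pb = 59 − 43 = 16.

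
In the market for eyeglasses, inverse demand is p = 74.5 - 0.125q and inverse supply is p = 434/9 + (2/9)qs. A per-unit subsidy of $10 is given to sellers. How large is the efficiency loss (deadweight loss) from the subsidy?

Deadweight loss = $144

Pre-subsidy: 74.5 - 0.125q = 434/9 + (2/9)q gives q* = 75.68 and p* = 65.04.
With the subsidy, sellers receive ps = pb + 10 for each unit, where pb is the price buyers pay.
On the curves, pb = 74.5 - 0.125q and ps = 434/9 + (2/9)q; the wedge ps − pb = 10 gives 434/9 + (2/9)q − (74.5 - 0.125q) = 10, so q' = 104.48.
Then pb = 74.5 − 0.125·104.48 = 61.44 and ps = 434/9 + (2/9)·104.48 = 71.44.
The subsidy expands output by 104.48 − 75.68 = 28.8 past the efficient level; on those units the gap between marginal cost and willingness to pay runs from 0 up to 10.
DWL = ½ × 10 × 28.8 = 144.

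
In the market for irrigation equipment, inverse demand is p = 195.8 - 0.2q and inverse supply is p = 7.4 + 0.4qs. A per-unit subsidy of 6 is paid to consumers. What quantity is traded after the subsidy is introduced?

Pre-subsidy: 195.8 - 0.2q = 7.4 + 0.4q gives q* = 314 and p* = 133.
With the rebate, buyers effectively pay pb = ps − 6, where ps is the price sellers receive.
On the curves, pb = 195.8 - 0.2q and ps = 7.4 + 0.4q; the wedge ps − pb = 6 gives 7.4 + 0.4q − (195.8 - 0.2q) = 6, so q' = 324.
Then pb = 195.8 − 0.2·324 = 131 and ps = 7.4 + 0.4·324 = 137.

q' = 324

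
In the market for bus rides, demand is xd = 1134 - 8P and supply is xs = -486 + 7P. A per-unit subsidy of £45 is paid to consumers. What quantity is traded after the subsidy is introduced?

Pre-subsidy: 1134 - 8P = -486 + 7P gives P* = 108, x* = 270.
With the rebate, buyers effectively pay Pb = Ps − 45, where Ps is the price sellers receive.
Demand in terms of Ps becomes xd = 1134 − 8(Ps − 45) = 1494 - 8Ps. Setting this equal to supply: 1494 - 8Ps = -486 + 7Ps, so Ps = 132.
Buyers pay Pb = 132 − 45 = 87; x' = -486 + 7·132 = 438.

x' = 438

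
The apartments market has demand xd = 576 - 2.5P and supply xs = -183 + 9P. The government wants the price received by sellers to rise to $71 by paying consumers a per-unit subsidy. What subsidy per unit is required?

At a seller price of 71, quantity supplied is -183 + 9·71 = 456.
Buyers absorb 456 only when they pay Pb with 576 − 2.5·Pb = 456, i.e. Pb = 48.
s = Ps − Pb = 71 − 48 = 23.

Required subsidy s = $23 per unit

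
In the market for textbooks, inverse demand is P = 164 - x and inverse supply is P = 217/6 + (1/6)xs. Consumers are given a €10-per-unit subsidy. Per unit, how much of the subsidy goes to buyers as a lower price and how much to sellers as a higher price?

Buyers gain 60/7 per unit; sellers gain 10/7 per unit

Pre-subsidy: 164 - x = 217/6 + (1/6)x gives x* = 767/7 and P* = 381/7.
With the rebate, buyers effectively pay Pb = Ps − 10, where Ps is the price sellers receive.
On the curves, Pb = 164 - x and Ps = 217/6 + (1/6)x; the wedge Ps − Pb = 10 gives 217/6 + (1/6)x − (164 - x) = 10, so x' = 827/7.
Then Pb = 164 − 1·(827/7) = 321/7 and Ps = 217/6 + (1/6)·(827/7) = 391/7.
Buyers' price falls by P* − Pb = 381/7 − 321/7 = 60/7; sellers' price rises by Ps − P* = 391/7 − 381/7 = 10/7.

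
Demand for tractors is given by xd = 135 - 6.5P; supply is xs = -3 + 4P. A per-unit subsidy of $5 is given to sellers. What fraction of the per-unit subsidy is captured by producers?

Pre-subsidy: 135 - 6.5P = -3 + 4P gives P* = 92/7, x* = 347/7.
With the subsidy, sellers receive Ps = Pb + 5 for each unit, where Pb is the price buyers pay.
Supply in terms of Pb becomes xs = -3 + 4(Pb + 5) = 17 + 4Pb. Setting this equal to demand: 135 - 6.5Pb = 17 + 4Pb, so Pb = 236/21.
Sellers receive Ps = 236/21 + 5 = 341/21; x' = 135 − 6.5·(236/21) = 1301/21.
Buyers' price falls by P* − Pb = 92/7 − 236/21 = 40/21; sellers' price rises by Ps − P* = 341/21 − 92/7 = 65/21.
So producers capture (65/21)/5 = 13/21 of each unit of subsidy.

Producer share = 13/21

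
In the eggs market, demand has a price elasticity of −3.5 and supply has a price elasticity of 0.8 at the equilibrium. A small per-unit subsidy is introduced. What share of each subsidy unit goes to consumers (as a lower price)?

Consumer share = 8/43

For a small subsidy around the equilibrium, the benefit split depends on the relative slopes, which at a point are proportional to the elasticities.
Buyer share = εs/(εs + |εd|) = 0.8/(0.8 + 3.5) = 8/43; seller share = |εd|/(εs + |εd|) = 35/43.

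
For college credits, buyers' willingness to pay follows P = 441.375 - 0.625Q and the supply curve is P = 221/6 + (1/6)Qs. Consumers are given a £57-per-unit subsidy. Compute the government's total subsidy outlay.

Government cost = £33231

Pre-subsidy: 441.375 - 0.625Q = 221/6 + (1/6)Q gives Q* = 511 and P* = 122.
With the rebate, buyers effectively pay Pb = Ps − 57, where Ps is the price sellers receive.
On the curves, Pb = 441.375 - 0.625Q and Ps = 221/6 + (1/6)Q; the wedge Ps − Pb = 57 gives 221/6 + (1/6)Q − (441.375 - 0.625Q) = 57, so Q' = 583.
Then Pb = 441.375 − 0.625·583 = 77 and Ps = 221/6 + (1/6)·583 = 134.
Government outlay = subsidy × quantity = 57 × 583 = 33231.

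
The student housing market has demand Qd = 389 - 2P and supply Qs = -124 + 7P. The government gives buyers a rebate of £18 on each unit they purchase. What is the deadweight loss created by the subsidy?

Pre-subsidy: 389 - 2P = -124 + 7P gives P* = 57, Q* = 275.
With the rebate, buyers effectively pay Pb = Ps − 18, where Ps is the price sellers receive.
Demand in terms of Ps becomes Qd = 389 − 2(Ps − 18) = 425 - 2Ps. Setting this equal to supply: 425 - 2Ps = -124 + 7Ps, so Ps = 61.
Buyers pay Pb = 61 − 18 = 43; Q' = -124 + 7·61 = 303.
The subsidy expands output by 303 − 275 = 28 past the efficient level; on those units the gap between marginal cost and willingness to pay runs from 0 up to 18.
DWL = ½ × 18 × 28 = 252.

Deadweight loss = £252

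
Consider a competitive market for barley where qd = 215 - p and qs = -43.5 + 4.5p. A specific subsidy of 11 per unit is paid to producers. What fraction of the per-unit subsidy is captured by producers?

Pre-subsidy: 215 - p = -43.5 + 4.5p gives p* = 47, q* = 168.
With the subsidy, sellers receive ps = pb + 11 for each unit, where pb is the price buyers pay.
Supply in terms of pb becomes qs = -43.5 + 4.5(pb + 11) = 6 + 4.5pb. Setting this equal to demand: 215 - pb = 6 + 4.5pb, so pb = 38.
Sellers receive ps = 38 + 11 = 49; q' = 215 − 1·38 = 177.
Buyers' price falls by p* − pb = 47 − 38 = 9; sellers' price rises by ps − p* = 49 − 47 = 2.
So producers capture 2/11 = 2/11 of each unit of subsidy.

Producer share = 2/11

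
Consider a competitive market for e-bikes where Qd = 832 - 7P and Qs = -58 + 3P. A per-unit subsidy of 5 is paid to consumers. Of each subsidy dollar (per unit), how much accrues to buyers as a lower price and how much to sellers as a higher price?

Buyers gain 1.5 per unit; sellers gain 3.5 per unit

Pre-subsidy: 832 - 7P = -58 + 3P gives P* = 89, Q* = 209.
With the rebate, buyers effectively pay Pb = Ps − 5, where Ps is the price sellers receive.
Demand in terms of Ps becomes Qd = 832 − 7(Ps − 5) = 867 - 7Ps. Setting this equal to supply: 867 - 7Ps = -58 + 3Ps, so Ps = 92.5.
Buyers pay Pb = 92.5 − 5 = 87.5; Q' = -58 + 3·92.5 = 219.5.
Buyers' price falls by P* − Pb = 89 − 87.5 = 1.5; sellers' price rises by Ps − P* = 92.5 − 89 = 3.5.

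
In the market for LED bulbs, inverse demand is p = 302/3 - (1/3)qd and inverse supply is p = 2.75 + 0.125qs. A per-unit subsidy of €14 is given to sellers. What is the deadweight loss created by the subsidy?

Deadweight loss = 2352/11

Pre-subsidy: 302/3 - (1/3)q = 2.75 + 0.125q gives q* = 2350/11 and p* = 324/11.
With the subsidy, sellers receive ps = pb + 14 for each unit, where pb is the price buyers pay.
On the curves, pb = 302/3 - (1/3)q and ps = 2.75 + 0.125q; the wedge ps − pb = 14 gives 2.75 + 0.125q − (302/3 - (1/3)q) = 14, so q' = 2686/11.
Then pb = 302/3 − (1/3)·(2686/11) = 212/11 and ps = 2.75 + 0.125·(2686/11) = 366/11.
The subsidy expands output by 2686/11 − 2350/11 = 336/11 past the efficient level; on those units the gap between marginal cost and willingness to pay runs from 0 up to 14.
DWL = ½ × 14 × 336/11 = 2352/11.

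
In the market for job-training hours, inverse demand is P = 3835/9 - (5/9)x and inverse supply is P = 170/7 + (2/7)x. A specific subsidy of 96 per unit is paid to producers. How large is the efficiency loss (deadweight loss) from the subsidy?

Pre-subsidy: 3835/9 - (5/9)x = 170/7 + (2/7)x gives x* = 25315/53 and P* = 8520/53.
With the subsidy, sellers receive Ps = Pb + 96 for each unit, where Pb is the price buyers pay.
On the curves, Pb = 3835/9 - (5/9)x and Ps = 170/7 + (2/7)x; the wedge Ps − Pb = 96 gives 170/7 + (2/7)x − (3835/9 - (5/9)x) = 96, so x' = 31363/53.
Then Pb = 3835/9 − (5/9)·(31363/53) = 5160/53 and Ps = 170/7 + (2/7)·(31363/53) = 10248/53.
The subsidy expands output by 31363/53 − 25315/53 = 6048/53 past the efficient level; on those units the gap between marginal cost and willingness to pay runs from 0 up to 96.
DWL = ½ × 96 × 6048/53 = 290304/53.

Deadweight loss = 290304/53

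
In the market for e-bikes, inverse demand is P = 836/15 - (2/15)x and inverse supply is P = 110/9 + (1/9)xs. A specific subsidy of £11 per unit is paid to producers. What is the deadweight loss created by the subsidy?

Pre-subsidy: 836/15 - (2/15)x = 110/9 + (1/9)x gives x* = 178 and P* = 32.
With the subsidy, sellers receive Ps = Pb + 11 for each unit, where Pb is the price buyers pay.
On the curves, Pb = 836/15 - (2/15)x and Ps = 110/9 + (1/9)x; the wedge Ps − Pb = 11 gives 110/9 + (1/9)x − (836/15 - (2/15)x) = 11, so x' = 223.
Then Pb = 836/15 − (2/15)·223 = 26 and Ps = 110/9 + (1/9)·223 = 37.
The subsidy expands output by 223 − 178 = 45 past the efficient level; on those units the gap between marginal cost and willingness to pay runs from 0 up to 11.
DWL = ½ × 11 × 45 = 247.5.

Deadweight loss = £247.5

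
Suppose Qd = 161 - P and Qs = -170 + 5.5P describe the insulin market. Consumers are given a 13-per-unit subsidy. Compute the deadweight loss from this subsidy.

Pre-subsidy: 161 - P = -170 + 5.5P gives P* = 662/13, Q* = 1431/13.
With the rebate, buyers effectively pay Pb = Ps − 13, where Ps is the price sellers receive.
Demand in terms of Ps becomes Qd = 161 − 1(Ps − 13) = 174 - Ps. Setting this equal to supply: 174 - Ps = -170 + 5.5Ps, so Ps = 688/13.
Buyers pay Pb = 688/13 − 13 = 519/13; Q' = -170 + 5.5·(688/13) = 1574/13.
The subsidy expands output by 1574/13 − 1431/13 = 11 past the efficient level; on those units the gap between marginal cost and willingness to pay runs from 0 up to 13.
DWL = ½ × 13 × 11 = 71.5.

Deadweight loss = 71.5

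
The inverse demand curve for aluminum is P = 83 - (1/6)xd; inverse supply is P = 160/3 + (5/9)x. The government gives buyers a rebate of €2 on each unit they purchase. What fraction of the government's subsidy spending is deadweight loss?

Pre-subsidy: 83 - (1/6)x = 160/3 + (5/9)x gives x* = 534/13 and P* = 990/13.
With the rebate, buyers effectively pay Pb = Ps − 2, where Ps is the price sellers receive.
On the curves, Pb = 83 - (1/6)x and Ps = 160/3 + (5/9)x; the wedge Ps − Pb = 2 gives 160/3 + (5/9)x − (83 - (1/6)x) = 2, so x' = 570/13.
Then Pb = 83 − (1/6)·(570/13) = 984/13 and Ps = 160/3 + (5/9)·(570/13) = 1010/13.
ΔCS = ½(534/13 + 570/13)(990/13 − 984/13) = 3312/169; ΔPS = ½(534/13 + 570/13)(1010/13 − 990/13) = 11040/169.
Government spending = 2 × 570/13 = 1140/13.
DWL = ½ × 2 × (570/13 − 534/13) = 36/13; fraction = (36/13) / (1140/13) = 3/95.

DWL / government spending = 3/95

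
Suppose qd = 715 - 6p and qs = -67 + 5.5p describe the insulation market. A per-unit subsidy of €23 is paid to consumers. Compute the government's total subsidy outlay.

Government cost = €8579

Pre-subsidy: 715 - 6p = -67 + 5.5p gives p* = 68, q* = 307.
With the rebate, buyers effectively pay pb = ps − 23, where ps is the price sellers receive.
Demand in terms of ps becomes qd = 715 − 6(ps − 23) = 853 - 6ps. Setting this equal to supply: 853 - 6ps = -67 + 5.5ps, so ps = 80.
Buyers pay pb = 80 − 23 = 57; q' = -67 + 5.5·80 = 373.
Government outlay = subsidy × quantity = 23 × 373 = 8579.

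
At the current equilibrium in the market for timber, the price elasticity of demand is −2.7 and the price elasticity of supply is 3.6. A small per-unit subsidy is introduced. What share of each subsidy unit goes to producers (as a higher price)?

For a small subsidy around the equilibrium, the benefit split depends on the relative slopes, which at a point are proportional to the elasticities.
Buyer share = εs/(εs + |εd|) = 3.6/(3.6 + 2.7) = 4/7; seller share = |εd|/(εs + |εd|) = 3/7.
So producers capture 3/7 of the subsidy.

Producer share = 3/7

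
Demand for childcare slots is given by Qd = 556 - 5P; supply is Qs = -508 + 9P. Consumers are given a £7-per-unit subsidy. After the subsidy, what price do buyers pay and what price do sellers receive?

Pre-subsidy: 556 - 5P = -508 + 9P gives P* = 76, Q* = 176.
With the rebate, buyers effectively pay Pb = Ps − 7, where Ps is the price sellers receive.
Demand in terms of Ps becomes Qd = 556 − 5(Ps − 7) = 591 - 5Ps. Setting this equal to supply: 591 - 5Ps = -508 + 9Ps, so Ps = 78.5.
Buyers pay Pb = 78.5 − 7 = 71.5; Q' = -508 + 9·78.5 = 198.5.

Buyers pay £71.5; sellers receive £78.5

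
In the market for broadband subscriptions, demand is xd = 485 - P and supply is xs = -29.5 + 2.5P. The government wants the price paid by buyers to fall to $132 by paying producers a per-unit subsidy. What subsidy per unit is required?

At a buyer price of 132, quantity demanded is 485 − 1·132 = 353.
Sellers supply 353 only when they receive Ps with -29.5 + 2.5·Ps = 353, i.e. Ps = 153.
s = Ps − Pb = 153 − 132 = 21.

Required subsidy s = $21 per unit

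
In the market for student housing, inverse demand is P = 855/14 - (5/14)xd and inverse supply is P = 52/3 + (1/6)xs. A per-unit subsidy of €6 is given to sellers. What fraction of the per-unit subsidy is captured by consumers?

Consumer share = 15/22

Pre-subsidy: 855/14 - (5/14)x = 52/3 + (1/6)x gives x* = 83.5 and P* = 31.25.
With the subsidy, sellers receive Ps = Pb + 6 for each unit, where Pb is the price buyers pay.
On the curves, Pb = 855/14 - (5/14)x and Ps = 52/3 + (1/6)x; the wedge Ps − Pb = 6 gives 52/3 + (1/6)x − (855/14 - (5/14)x) = 6, so x' = 2089/22.
Then Pb = 855/14 − (5/14)·(2089/22) = 1195/44 and Ps = 52/3 + (1/6)·(2089/22) = 1459/44.
Buyers' price falls by P* − Pb = 31.25 − 1195/44 = 45/11; sellers' price rises by Ps − P* = 1459/44 − 31.25 = 21/11.
So consumers capture (45/11)/6 = 15/22 of each unit of subsidy.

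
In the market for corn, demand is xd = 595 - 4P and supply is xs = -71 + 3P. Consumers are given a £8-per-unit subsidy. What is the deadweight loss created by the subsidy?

Pre-subsidy: 595 - 4P = -71 + 3P gives P* = 666/7, x* = 1501/7.
With the rebate, buyers effectively pay Pb = Ps − 8, where Ps is the price sellers receive.
Demand in terms of Ps becomes xd = 595 − 4(Ps − 8) = 627 - 4Ps. Setting this equal to supply: 627 - 4Ps = -71 + 3Ps, so Ps = 698/7.
Buyers pay Pb = 698/7 − 8 = 642/7; x' = -71 + 3·(698/7) = 1597/7.
The subsidy expands output by 1597/7 − 1501/7 = 96/7 past the efficient level; on those units the gap between marginal cost and willingness to pay runs from 0 up to 8.
DWL = ½ × 8 × 96/7 = 384/7.

Deadweight loss = 384/7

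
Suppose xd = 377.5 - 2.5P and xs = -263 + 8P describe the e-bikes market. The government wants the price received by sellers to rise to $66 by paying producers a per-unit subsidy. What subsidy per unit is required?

At a seller price of 66, quantity supplied is -263 + 8·66 = 265.
Buyers absorb 265 only when they pay Pb with 377.5 − 2.5·Pb = 265, i.e. Pb = 45.
s = Ps − Pb = 66 − 45 = 21.

Required subsidy s = $21 per unit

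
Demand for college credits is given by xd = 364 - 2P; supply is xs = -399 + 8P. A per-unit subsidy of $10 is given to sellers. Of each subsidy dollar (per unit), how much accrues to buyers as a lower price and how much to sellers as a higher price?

Pre-subsidy: 364 - 2P = -399 + 8P gives P* = 76.3, x* = 211.4.
With the subsidy, sellers receive Ps = Pb + 10 for each unit, where Pb is the price buyers pay.
Supply in terms of Pb becomes xs = -399 + 8(Pb + 10) = -319 + 8Pb. Setting this equal to demand: 364 - 2Pb = -319 + 8Pb, so Pb = 68.3.
Sellers receive Ps = 68.3 + 10 = 78.3; x' = 364 − 2·68.3 = 227.4.
Buyers' price falls by P* − Pb = 76.3 − 68.3 = 8; sellers' price rises by Ps − P* = 78.3 − 76.3 = 2.

Buyers gain $8 per unit; sellers gain $2 per unit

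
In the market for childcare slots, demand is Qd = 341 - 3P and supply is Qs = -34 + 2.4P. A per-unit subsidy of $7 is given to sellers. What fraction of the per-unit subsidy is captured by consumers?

Pre-subsidy: 341 - 3P = -34 + 2.4P gives P* = 625/9, Q* = 398/3.
With the subsidy, sellers receive Ps = Pb + 7 for each unit, where Pb is the price buyers pay.
Supply in terms of Pb becomes Qs = -34 + 2.4(Pb + 7) = -17.2 + 2.4Pb. Setting this equal to demand: 341 - 3Pb = -17.2 + 2.4Pb, so Pb = 199/3.
Sellers receive Ps = 199/3 + 7 = 220/3; Q' = 341 − 3·(199/3) = 142.
Buyers' price falls by P* − Pb = 625/9 − 199/3 = 28/9; sellers' price rises by Ps − P* = 220/3 − 625/9 = 35/9.
So consumers capture (28/9)/7 = 4/9 of each unit of subsidy.

Consumer share = 4/9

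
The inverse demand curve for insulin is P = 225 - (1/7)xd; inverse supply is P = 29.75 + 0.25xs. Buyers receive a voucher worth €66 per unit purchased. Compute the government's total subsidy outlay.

Government cost = €43890

Pre-subsidy: 225 - (1/7)x = 29.75 + 0.25x gives x* = 497 and P* = 154.
With the rebate, buyers effectively pay Pb = Ps − 66, where Ps is the price sellers receive.
On the curves, Pb = 225 - (1/7)x and Ps = 29.75 + 0.25x; the wedge Ps − Pb = 66 gives 29.75 + 0.25x − (225 - (1/7)x) = 66, so x' = 665.
Then Pb = 225 − (1/7)·665 = 130 and Ps = 29.75 + 0.25·665 = 196.
Government outlay = subsidy × quantity = 66 × 665 = 43890.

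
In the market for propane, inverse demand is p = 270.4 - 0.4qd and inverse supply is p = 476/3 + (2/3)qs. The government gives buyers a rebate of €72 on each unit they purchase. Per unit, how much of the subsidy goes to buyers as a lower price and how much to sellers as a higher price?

Buyers gain €27 per unit; sellers gain €45 per unit

Pre-subsidy: 270.4 - 0.4q = 476/3 + (2/3)q gives q* = 104.75 and p* = 228.5.
With the rebate, buyers effectively pay pb = ps − 72, where ps is the price sellers receive.
On the curves, pb = 270.4 - 0.4q and ps = 476/3 + (2/3)q; the wedge ps − pb = 72 gives 476/3 + (2/3)q − (270.4 - 0.4q) = 72, so q' = 172.25.
Then pb = 270.4 − 0.4·172.25 = 201.5 and ps = 476/3 + (2/3)·172.25 = 273.5.
Buyers' price falls by p* − pb = 228.5 − 201.5 = 27; sellers' price rises by ps − p* = 273.5 − 228.5 = 45.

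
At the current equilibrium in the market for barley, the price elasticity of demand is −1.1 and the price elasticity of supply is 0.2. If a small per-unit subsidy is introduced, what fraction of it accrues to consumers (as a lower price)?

Consumer share = 2/13

For a small subsidy around the equilibrium, the benefit split depends on the relative slopes, which at a point are proportional to the elasticities.
Buyer share = εs/(εs + |εd|) = 0.2/(0.2 + 1.1) = 2/13; seller share = |εd|/(εs + |εd|) = 11/13.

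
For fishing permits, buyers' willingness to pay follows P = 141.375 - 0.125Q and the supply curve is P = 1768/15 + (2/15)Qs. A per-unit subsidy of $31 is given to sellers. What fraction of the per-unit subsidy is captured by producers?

Pre-subsidy: 141.375 - 0.125Q = 1768/15 + (2/15)Q gives Q* = 91 and P* = 130.
With the subsidy, sellers receive Ps = Pb + 31 for each unit, where Pb is the price buyers pay.
On the curves, Pb = 141.375 - 0.125Q and Ps = 1768/15 + (2/15)Q; the wedge Ps − Pb = 31 gives 1768/15 + (2/15)Q − (141.375 - 0.125Q) = 31, so Q' = 211.
Then Pb = 141.375 − 0.125·211 = 115 and Ps = 1768/15 + (2/15)·211 = 146.
Buyers' price falls by P* − Pb = 130 − 115 = 15; sellers' price rises by Ps − P* = 146 − 130 = 16.
So producers capture 16/31 = 16/31 of each unit of subsidy.

Producer share = 16/31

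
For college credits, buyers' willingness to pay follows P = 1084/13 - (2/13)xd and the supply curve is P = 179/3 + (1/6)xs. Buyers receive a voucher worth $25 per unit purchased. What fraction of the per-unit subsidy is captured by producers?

Pre-subsidy: 1084/13 - (2/13)x = 179/3 + (1/6)x gives x* = 74 and P* = 72.
With the rebate, buyers effectively pay Pb = Ps − 25, where Ps is the price sellers receive.
On the curves, Pb = 1084/13 - (2/13)x and Ps = 179/3 + (1/6)x; the wedge Ps − Pb = 25 gives 179/3 + (1/6)x − (1084/13 - (2/13)x) = 25, so x' = 152.
Then Pb = 1084/13 − (2/13)·152 = 60 and Ps = 179/3 + (1/6)·152 = 85.
Buyers' price falls by P* − Pb = 72 − 60 = 12; sellers' price rises by Ps − P* = 85 − 72 = 13.
So producers capture 13/25 = 0.52 of each unit of subsidy.

Producer share = 0.52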